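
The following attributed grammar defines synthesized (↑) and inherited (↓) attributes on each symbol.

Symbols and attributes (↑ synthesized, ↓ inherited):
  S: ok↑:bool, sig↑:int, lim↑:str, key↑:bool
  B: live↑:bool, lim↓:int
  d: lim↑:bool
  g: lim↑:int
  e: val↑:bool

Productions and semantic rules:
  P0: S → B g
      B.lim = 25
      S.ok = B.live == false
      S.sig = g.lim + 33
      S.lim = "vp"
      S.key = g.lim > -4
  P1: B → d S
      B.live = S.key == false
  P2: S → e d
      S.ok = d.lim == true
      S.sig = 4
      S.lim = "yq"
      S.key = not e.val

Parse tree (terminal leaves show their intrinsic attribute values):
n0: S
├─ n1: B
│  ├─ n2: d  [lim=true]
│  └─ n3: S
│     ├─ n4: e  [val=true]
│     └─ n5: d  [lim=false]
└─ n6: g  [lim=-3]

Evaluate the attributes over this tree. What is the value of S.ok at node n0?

false

1. n1.lim = 25  [25]
2. n2.lim = true  [terminal]
3. n4.val = true  [terminal]
4. n5.lim = false  [terminal]
5. n3.ok = false  [d.lim == true]
6. n3.sig = 4  [4]
7. n3.lim = "yq"  ["yq"]
8. n3.key = false  [not e.val]
9. n1.live = true  [S.key == false]
10. n6.lim = -3  [terminal]
11. n0.ok = false  [B.live == false]
12. n0.sig = 30  [g.lim + 33]
13. n0.lim = "vp"  ["vp"]
14. n0.key = true  [g.lim > -4]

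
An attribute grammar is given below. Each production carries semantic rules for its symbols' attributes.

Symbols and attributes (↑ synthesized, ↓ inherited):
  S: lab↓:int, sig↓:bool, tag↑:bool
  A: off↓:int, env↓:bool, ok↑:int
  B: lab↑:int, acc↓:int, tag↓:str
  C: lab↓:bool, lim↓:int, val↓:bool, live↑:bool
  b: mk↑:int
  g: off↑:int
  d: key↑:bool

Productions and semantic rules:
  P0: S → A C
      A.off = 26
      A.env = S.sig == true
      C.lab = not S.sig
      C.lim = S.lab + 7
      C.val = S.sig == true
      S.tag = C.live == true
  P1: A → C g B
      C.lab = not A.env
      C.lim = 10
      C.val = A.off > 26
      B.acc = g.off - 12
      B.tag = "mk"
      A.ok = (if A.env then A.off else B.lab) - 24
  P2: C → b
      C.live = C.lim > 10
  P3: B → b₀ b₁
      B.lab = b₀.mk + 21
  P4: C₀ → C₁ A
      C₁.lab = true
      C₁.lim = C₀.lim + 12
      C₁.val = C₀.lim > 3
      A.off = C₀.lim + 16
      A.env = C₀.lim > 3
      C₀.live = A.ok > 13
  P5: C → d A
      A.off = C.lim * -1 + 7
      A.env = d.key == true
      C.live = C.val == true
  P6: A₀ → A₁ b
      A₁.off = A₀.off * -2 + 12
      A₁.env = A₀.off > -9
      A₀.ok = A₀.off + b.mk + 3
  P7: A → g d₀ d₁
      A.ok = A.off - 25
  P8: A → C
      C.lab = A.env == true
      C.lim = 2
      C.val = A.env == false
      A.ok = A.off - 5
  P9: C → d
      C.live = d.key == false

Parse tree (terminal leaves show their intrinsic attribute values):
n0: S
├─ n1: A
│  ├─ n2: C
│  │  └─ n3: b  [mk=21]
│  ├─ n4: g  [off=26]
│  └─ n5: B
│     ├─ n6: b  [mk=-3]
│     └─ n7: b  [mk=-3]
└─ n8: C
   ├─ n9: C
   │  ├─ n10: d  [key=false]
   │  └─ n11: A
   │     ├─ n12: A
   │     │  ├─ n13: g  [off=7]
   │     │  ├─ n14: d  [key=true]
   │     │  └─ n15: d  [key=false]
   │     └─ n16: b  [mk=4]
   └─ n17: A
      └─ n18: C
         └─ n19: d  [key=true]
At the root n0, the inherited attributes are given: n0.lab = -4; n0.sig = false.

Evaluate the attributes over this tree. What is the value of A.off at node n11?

1. n0.lab = -4  [given at root]
2. n0.sig = false  [given at root]
3. n1.off = 26  [26]
4. n1.env = false  [S.sig == true]
5. n2.lab = true  [not A.env]
6. n2.lim = 10  [10]
7. n2.val = false  [A.off > 26]
8. n3.mk = 21  [terminal]
9. n2.live = false  [C.lim > 10]
10. n4.off = 26  [terminal]
11. n5.acc = 14  [g.off - 12]
12. n5.tag = "mk"  ["mk"]
13. n6.mk = -3  [terminal]
14. n7.mk = -3  [terminal]
15. n5.lab = 18  [b₀.mk + 21]
16. n1.ok = -6  [(if A.env then A.off else B.lab) - 24]
17. n8.lab = true  [not S.sig]
18. n8.lim = 3  [S.lab + 7]
19. n8.val = false  [S.sig == true]
20. n9.lab = true  [true]
21. n9.lim = 15  [C₀.lim + 12]
22. n9.val = false  [C₀.lim > 3]
23. n10.key = false  [terminal]
24. n11.off = -8  [C.lim * -1 + 7]
25. n11.env = false  [d.key == true]
26. n12.off = 28  [A₀.off * -2 + 12]
27. n12.env = true  [A₀.off > -9]
28. n13.off = 7  [terminal]
29. n14.key = true  [terminal]
30. n15.key = false  [terminal]
31. n12.ok = 3  [A.off - 25]
32. n16.mk = 4  [terminal]
33. n11.ok = -1  [A₀.off + b.mk + 3]
34. n9.live = false  [C.val == true]
35. n17.off = 19  [C₀.lim + 16]
36. n17.env = false  [C₀.lim > 3]
37. n18.lab = false  [A.env == true]
38. n18.lim = 2  [2]
39. n18.val = true  [A.env == false]
40. n19.key = true  [terminal]
41. n18.live = false  [d.key == false]
42. n17.ok = 14  [A.off - 5]
43. n8.live = true  [A.ok > 13]
44. n0.tag = true  [C.live == true]

-8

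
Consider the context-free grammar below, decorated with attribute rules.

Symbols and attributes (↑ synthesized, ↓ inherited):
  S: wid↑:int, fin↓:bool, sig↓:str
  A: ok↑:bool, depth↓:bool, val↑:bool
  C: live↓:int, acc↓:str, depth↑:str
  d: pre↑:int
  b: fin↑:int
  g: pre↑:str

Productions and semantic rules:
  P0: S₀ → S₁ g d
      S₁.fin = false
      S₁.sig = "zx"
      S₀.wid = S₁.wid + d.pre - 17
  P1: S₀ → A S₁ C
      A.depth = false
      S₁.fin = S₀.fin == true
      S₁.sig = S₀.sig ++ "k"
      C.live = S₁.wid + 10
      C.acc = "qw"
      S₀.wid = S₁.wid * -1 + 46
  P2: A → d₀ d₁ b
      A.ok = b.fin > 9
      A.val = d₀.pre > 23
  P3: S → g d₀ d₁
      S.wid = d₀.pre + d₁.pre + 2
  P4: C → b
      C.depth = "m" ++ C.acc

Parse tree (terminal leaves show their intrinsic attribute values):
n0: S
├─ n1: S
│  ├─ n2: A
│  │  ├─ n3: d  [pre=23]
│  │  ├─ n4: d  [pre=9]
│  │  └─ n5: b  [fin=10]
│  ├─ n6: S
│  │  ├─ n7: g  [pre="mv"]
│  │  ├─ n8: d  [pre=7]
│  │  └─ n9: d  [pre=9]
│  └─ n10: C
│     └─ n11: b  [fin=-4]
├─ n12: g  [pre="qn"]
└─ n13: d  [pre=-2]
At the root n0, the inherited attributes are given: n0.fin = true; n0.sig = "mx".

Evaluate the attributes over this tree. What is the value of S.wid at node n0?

9

1. n0.fin = true  [given at root]
2. n0.sig = "mx"  [given at root]
3. n1.fin = false  [false]
4. n1.sig = "zx"  ["zx"]
5. n2.depth = false  [false]
6. n3.pre = 23  [terminal]
7. n4.pre = 9  [terminal]
8. n5.fin = 10  [terminal]
9. n2.ok = true  [b.fin > 9]
10. n2.val = false  [d₀.pre > 23]
11. n6.fin = false  [S₀.fin == true]
12. n6.sig = "zxk"  [S₀.sig ++ "k"]
13. n7.pre = "mv"  [terminal]
14. n8.pre = 7  [terminal]
15. n9.pre = 9  [terminal]
16. n6.wid = 18  [d₀.pre + d₁.pre + 2]
17. n10.live = 28  [S₁.wid + 10]
18. n10.acc = "qw"  ["qw"]
19. n11.fin = -4  [terminal]
20. n10.depth = "mqw"  ["m" ++ C.acc]
21. n1.wid = 28  [S₁.wid * -1 + 46]
22. n12.pre = "qn"  [terminal]
23. n13.pre = -2  [terminal]
24. n0.wid = 9  [S₁.wid + d.pre - 17]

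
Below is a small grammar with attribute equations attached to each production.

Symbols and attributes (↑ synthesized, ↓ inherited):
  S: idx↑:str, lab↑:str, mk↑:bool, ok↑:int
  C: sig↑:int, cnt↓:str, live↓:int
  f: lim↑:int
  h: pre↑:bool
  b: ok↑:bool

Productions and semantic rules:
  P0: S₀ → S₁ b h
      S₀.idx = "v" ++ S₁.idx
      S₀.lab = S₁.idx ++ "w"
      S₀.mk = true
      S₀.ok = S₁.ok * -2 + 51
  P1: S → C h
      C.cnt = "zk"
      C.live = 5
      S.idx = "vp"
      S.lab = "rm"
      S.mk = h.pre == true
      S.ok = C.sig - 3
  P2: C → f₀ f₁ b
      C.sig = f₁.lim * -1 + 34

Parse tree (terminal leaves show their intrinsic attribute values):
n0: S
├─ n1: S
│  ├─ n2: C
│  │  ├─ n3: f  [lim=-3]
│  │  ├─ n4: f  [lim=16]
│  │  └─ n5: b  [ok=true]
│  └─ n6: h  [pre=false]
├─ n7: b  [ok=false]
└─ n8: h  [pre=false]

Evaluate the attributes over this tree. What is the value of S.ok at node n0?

21

1. n2.cnt = "zk"  ["zk"]
2. n2.live = 5  [5]
3. n3.lim = -3  [terminal]
4. n4.lim = 16  [terminal]
5. n5.ok = true  [terminal]
6. n2.sig = 18  [f₁.lim * -1 + 34]
7. n6.pre = false  [terminal]
8. n1.idx = "vp"  ["vp"]
9. n1.lab = "rm"  ["rm"]
10. n1.mk = false  [h.pre == true]
11. n1.ok = 15  [C.sig - 3]
12. n7.ok = false  [terminal]
13. n8.pre = false  [terminal]
14. n0.idx = "vvp"  ["v" ++ S₁.idx]
15. n0.lab = "vpw"  [S₁.idx ++ "w"]
16. n0.mk = true  [true]
17. n0.ok = 21  [S₁.ok * -2 + 51]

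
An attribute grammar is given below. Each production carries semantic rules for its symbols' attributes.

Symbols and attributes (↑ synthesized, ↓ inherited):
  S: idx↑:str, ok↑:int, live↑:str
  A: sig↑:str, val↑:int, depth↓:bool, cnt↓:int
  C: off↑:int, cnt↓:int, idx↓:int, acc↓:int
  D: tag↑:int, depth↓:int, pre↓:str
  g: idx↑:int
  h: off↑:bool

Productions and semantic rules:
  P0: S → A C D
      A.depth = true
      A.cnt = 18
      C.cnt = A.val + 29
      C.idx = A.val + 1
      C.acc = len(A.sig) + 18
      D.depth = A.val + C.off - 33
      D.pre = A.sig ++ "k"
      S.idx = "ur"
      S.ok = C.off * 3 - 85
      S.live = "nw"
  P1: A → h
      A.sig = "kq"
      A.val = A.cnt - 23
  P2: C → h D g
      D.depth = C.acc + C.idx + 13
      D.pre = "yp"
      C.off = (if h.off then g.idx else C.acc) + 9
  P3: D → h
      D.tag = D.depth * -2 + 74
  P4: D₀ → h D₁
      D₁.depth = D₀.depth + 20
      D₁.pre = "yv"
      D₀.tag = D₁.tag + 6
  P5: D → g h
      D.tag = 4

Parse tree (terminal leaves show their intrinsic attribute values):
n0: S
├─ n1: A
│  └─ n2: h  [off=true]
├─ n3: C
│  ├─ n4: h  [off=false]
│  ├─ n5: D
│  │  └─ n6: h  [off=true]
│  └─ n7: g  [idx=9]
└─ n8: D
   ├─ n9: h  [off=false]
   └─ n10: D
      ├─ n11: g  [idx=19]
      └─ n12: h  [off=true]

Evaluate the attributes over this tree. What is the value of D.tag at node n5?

16

1. n1.depth = true  [true]
2. n1.cnt = 18  [18]
3. n2.off = true  [terminal]
4. n1.sig = "kq"  ["kq"]
5. n1.val = -5  [A.cnt - 23]
6. n3.cnt = 24  [A.val + 29]
7. n3.idx = -4  [A.val + 1]
8. n3.acc = 20  [len(A.sig) + 18]
9. n4.off = false  [terminal]
10. n5.depth = 29  [C.acc + C.idx + 13]
11. n5.pre = "yp"  ["yp"]
12. n6.off = true  [terminal]
13. n5.tag = 16  [D.depth * -2 + 74]
14. n7.idx = 9  [terminal]
15. n3.off = 29  [(if h.off then g.idx else C.acc) + 9]
16. n8.depth = -9  [A.val + C.off - 33]
17. n8.pre = "kqk"  [A.sig ++ "k"]
18. n9.off = false  [terminal]
19. n10.depth = 11  [D₀.depth + 20]
20. n10.pre = "yv"  ["yv"]
21. n11.idx = 19  [terminal]
22. n12.off = true  [terminal]
23. n10.tag = 4  [4]
24. n8.tag = 10  [D₁.tag + 6]
25. n0.idx = "ur"  ["ur"]
26. n0.ok = 2  [C.off * 3 - 85]
27. n0.live = "nw"  ["nw"]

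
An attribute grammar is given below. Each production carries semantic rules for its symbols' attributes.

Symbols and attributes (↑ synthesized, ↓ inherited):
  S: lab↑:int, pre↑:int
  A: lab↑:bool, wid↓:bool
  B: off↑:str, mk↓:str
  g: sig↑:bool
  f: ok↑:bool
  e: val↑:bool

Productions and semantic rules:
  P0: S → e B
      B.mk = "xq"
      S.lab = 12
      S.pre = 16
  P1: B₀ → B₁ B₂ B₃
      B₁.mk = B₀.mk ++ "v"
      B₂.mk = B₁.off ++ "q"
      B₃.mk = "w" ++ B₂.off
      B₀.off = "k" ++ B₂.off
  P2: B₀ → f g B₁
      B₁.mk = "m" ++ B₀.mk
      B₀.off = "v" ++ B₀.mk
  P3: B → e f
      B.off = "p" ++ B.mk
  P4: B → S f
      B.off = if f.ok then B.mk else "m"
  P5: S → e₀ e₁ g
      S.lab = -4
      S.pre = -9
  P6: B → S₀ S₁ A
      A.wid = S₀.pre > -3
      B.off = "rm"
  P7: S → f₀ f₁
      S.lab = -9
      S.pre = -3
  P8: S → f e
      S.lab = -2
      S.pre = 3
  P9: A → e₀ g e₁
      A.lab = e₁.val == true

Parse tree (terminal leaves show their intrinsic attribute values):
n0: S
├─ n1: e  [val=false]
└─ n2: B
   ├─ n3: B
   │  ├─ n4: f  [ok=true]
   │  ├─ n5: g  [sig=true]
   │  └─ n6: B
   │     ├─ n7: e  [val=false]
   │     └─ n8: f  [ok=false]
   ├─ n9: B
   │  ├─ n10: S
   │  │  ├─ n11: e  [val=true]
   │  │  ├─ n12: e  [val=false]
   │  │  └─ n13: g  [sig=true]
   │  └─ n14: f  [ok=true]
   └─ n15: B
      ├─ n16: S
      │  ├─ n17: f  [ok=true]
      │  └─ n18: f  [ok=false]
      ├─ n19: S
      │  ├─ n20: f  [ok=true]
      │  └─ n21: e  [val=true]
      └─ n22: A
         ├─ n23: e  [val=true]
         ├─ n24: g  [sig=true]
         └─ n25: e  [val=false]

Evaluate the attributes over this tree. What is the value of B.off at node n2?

1. n1.val = false  [terminal]
2. n2.mk = "xq"  ["xq"]
3. n3.mk = "xqv"  [B₀.mk ++ "v"]
4. n4.ok = true  [terminal]
5. n5.sig = true  [terminal]
6. n6.mk = "mxqv"  ["m" ++ B₀.mk]
7. n7.val = false  [terminal]
8. n8.ok = false  [terminal]
9. n6.off = "pmxqv"  ["p" ++ B.mk]
10. n3.off = "vxqv"  ["v" ++ B₀.mk]
11. n9.mk = "vxqvq"  [B₁.off ++ "q"]
12. n11.val = true  [terminal]
13. n12.val = false  [terminal]
14. n13.sig = true  [terminal]
15. n10.lab = -4  [-4]
16. n10.pre = -9  [-9]
17. n14.ok = true  [terminal]
18. n9.off = "vxqvq"  [if f.ok then B.mk else "m"]
19. n15.mk = "wvxqvq"  ["w" ++ B₂.off]
20. n17.ok = true  [terminal]
21. n18.ok = false  [terminal]
22. n16.lab = -9  [-9]
23. n16.pre = -3  [-3]
24. n20.ok = true  [terminal]
25. n21.val = true  [terminal]
26. n19.lab = -2  [-2]
27. n19.pre = 3  [3]
28. n22.wid = false  [S₀.pre > -3]
29. n23.val = true  [terminal]
30. n24.sig = true  [terminal]
31. n25.val = false  [terminal]
32. n22.lab = false  [e₁.val == true]
33. n15.off = "rm"  ["rm"]
34. n2.off = "kvxqvq"  ["k" ++ B₂.off]
35. n0.lab = 12  [12]
36. n0.pre = 16  [16]

"kvxqvq"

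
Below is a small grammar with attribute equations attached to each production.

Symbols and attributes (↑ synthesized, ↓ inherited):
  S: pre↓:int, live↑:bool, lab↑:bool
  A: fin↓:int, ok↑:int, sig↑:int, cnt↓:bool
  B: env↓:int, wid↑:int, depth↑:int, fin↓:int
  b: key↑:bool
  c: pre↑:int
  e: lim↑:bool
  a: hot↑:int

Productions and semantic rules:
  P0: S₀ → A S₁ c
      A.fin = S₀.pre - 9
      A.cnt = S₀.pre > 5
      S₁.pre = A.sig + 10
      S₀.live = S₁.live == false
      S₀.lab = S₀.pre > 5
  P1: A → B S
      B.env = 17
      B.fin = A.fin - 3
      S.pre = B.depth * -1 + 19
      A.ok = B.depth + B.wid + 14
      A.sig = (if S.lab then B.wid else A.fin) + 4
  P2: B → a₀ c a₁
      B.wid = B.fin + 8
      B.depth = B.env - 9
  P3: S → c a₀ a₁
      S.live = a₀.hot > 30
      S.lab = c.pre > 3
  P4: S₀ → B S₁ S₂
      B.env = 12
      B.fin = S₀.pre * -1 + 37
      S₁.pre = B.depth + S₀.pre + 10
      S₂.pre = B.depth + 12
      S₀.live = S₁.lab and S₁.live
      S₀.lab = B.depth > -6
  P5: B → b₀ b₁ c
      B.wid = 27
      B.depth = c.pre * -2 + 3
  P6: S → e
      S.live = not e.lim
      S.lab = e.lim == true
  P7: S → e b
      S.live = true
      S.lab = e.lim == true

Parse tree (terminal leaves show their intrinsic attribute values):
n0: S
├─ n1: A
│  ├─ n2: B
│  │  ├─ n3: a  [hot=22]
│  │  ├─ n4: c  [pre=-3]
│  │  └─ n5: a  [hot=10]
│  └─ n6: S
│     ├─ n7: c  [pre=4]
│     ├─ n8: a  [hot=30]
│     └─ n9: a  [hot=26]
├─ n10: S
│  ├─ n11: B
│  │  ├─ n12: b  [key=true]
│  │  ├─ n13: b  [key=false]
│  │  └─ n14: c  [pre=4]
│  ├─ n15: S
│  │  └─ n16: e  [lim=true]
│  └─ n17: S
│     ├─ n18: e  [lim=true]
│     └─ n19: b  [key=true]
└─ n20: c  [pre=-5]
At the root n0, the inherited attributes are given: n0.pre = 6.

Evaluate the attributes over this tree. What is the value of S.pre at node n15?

21

1. n0.pre = 6  [given at root]
2. n1.fin = -3  [S₀.pre - 9]
3. n1.cnt = true  [S₀.pre > 5]
4. n2.env = 17  [17]
5. n2.fin = -6  [A.fin - 3]
6. n3.hot = 22  [terminal]
7. n4.pre = -3  [terminal]
8. n5.hot = 10  [terminal]
9. n2.wid = 2  [B.fin + 8]
10. n2.depth = 8  [B.env - 9]
11. n6.pre = 11  [B.depth * -1 + 19]
12. n7.pre = 4  [terminal]
13. n8.hot = 30  [terminal]
14. n9.hot = 26  [terminal]
15. n6.live = false  [a₀.hot > 30]
16. n6.lab = true  [c.pre > 3]
17. n1.ok = 24  [B.depth + B.wid + 14]
18. n1.sig = 6  [(if S.lab then B.wid else A.fin) + 4]
19. n10.pre = 16  [A.sig + 10]
20. n11.env = 12  [12]
21. n11.fin = 21  [S₀.pre * -1 + 37]
22. n12.key = true  [terminal]
23. n13.key = false  [terminal]
24. n14.pre = 4  [terminal]
25. n11.wid = 27  [27]
26. n11.depth = -5  [c.pre * -2 + 3]
27. n15.pre = 21  [B.depth + S₀.pre + 10]
28. n16.lim = true  [terminal]
29. n15.live = false  [not e.lim]
30. n15.lab = true  [e.lim == true]
31. n17.pre = 7  [B.depth + 12]
32. n18.lim = true  [terminal]
33. n19.key = true  [terminal]
34. n17.live = true  [true]
35. n17.lab = true  [e.lim == true]
36. n10.live = false  [S₁.lab and S₁.live]
37. n10.lab = true  [B.depth > -6]
38. n20.pre = -5  [terminal]
39. n0.live = true  [S₁.live == false]
40. n0.lab = true  [S₀.pre > 5]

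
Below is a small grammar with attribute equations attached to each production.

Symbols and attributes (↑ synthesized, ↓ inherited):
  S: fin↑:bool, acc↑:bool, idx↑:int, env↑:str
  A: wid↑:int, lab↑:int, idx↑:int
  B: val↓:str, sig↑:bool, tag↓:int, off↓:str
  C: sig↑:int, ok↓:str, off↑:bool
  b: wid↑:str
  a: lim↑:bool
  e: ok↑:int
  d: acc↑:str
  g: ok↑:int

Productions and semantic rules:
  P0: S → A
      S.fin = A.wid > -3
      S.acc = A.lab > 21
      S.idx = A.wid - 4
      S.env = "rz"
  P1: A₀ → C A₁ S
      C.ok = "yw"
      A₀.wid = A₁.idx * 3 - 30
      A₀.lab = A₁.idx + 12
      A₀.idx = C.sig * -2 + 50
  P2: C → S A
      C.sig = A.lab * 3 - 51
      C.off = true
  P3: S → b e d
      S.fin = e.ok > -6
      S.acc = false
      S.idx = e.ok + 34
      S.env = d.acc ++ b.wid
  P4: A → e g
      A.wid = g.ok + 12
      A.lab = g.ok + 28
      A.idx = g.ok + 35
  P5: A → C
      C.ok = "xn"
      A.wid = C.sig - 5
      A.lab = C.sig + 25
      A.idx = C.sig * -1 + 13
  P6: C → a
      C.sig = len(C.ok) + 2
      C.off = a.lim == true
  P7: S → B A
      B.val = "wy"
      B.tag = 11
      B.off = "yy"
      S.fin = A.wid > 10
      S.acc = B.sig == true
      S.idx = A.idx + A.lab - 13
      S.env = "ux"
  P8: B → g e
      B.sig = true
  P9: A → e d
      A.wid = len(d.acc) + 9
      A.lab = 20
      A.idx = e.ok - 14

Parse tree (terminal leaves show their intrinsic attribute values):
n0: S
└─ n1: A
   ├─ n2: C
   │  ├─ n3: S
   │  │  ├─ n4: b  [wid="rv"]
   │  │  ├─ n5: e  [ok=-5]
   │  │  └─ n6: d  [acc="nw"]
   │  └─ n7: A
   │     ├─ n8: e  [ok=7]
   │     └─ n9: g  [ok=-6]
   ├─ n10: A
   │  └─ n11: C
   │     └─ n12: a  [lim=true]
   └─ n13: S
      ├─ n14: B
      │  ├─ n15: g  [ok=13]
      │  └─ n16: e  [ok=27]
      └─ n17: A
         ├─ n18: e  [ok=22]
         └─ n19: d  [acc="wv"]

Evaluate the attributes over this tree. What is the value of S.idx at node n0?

1. n2.ok = "yw"  ["yw"]
2. n4.wid = "rv"  [terminal]
3. n5.ok = -5  [terminal]
4. n6.acc = "nw"  [terminal]
5. n3.fin = true  [e.ok > -6]
6. n3.acc = false  [false]
7. n3.idx = 29  [e.ok + 34]
8. n3.env = "nwrv"  [d.acc ++ b.wid]
9. n8.ok = 7  [terminal]
10. n9.ok = -6  [terminal]
11. n7.wid = 6  [g.ok + 12]
12. n7.lab = 22  [g.ok + 28]
13. n7.idx = 29  [g.ok + 35]
14. n2.sig = 15  [A.lab * 3 - 51]
15. n2.off = true  [true]
16. n11.ok = "xn"  ["xn"]
17. n12.lim = true  [terminal]
18. n11.sig = 4  [len(C.ok) + 2]
19. n11.off = true  [a.lim == true]
20. n10.wid = -1  [C.sig - 5]
21. n10.lab = 29  [C.sig + 25]
22. n10.idx = 9  [C.sig * -1 + 13]
23. n14.val = "wy"  ["wy"]
24. n14.tag = 11  [11]
25. n14.off = "yy"  ["yy"]
26. n15.ok = 13  [terminal]
27. n16.ok = 27  [terminal]
28. n14.sig = true  [true]
29. n18.ok = 22  [terminal]
30. n19.acc = "wv"  [terminal]
31. n17.wid = 11  [len(d.acc) + 9]
32. n17.lab = 20  [20]
33. n17.idx = 8  [e.ok - 14]
34. n13.fin = true  [A.wid > 10]
35. n13.acc = true  [B.sig == true]
36. n13.idx = 15  [A.idx + A.lab - 13]
37. n13.env = "ux"  ["ux"]
38. n1.wid = -3  [A₁.idx * 3 - 30]
39. n1.lab = 21  [A₁.idx + 12]
40. n1.idx = 20  [C.sig * -2 + 50]
41. n0.fin = false  [A.wid > -3]
42. n0.acc = false  [A.lab > 21]
43. n0.idx = -7  [A.wid - 4]
44. n0.env = "rz"  ["rz"]

-7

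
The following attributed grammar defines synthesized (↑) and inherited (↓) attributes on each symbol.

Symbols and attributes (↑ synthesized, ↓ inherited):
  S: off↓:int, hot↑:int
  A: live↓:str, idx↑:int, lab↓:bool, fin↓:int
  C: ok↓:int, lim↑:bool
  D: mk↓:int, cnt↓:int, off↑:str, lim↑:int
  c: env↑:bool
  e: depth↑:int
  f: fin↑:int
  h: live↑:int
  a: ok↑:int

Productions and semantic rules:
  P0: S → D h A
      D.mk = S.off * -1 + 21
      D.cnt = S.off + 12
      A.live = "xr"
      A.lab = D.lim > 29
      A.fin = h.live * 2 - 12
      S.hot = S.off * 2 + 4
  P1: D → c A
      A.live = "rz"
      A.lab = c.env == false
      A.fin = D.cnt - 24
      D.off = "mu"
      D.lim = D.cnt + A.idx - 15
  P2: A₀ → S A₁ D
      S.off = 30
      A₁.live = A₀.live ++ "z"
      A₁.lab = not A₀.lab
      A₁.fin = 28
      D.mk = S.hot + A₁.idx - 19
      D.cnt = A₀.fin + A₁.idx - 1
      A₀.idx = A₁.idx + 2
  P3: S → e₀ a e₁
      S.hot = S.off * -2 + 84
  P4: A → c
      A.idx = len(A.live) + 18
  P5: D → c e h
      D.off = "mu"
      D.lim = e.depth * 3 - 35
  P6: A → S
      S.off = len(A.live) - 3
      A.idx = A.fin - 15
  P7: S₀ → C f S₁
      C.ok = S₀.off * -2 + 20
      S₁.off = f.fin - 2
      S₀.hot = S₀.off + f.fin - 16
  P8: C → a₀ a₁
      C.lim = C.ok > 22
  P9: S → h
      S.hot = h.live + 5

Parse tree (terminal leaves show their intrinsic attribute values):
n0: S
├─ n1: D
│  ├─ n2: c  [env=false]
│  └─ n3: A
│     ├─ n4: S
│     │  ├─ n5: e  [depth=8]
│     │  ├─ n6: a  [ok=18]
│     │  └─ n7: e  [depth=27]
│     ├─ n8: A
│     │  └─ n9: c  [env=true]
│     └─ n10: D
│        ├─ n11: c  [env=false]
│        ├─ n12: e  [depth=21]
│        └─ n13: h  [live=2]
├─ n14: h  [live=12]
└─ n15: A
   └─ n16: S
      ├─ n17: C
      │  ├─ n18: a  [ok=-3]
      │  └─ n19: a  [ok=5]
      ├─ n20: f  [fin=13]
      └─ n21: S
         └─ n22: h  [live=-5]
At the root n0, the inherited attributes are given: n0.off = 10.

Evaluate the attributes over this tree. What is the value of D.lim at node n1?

1. n0.off = 10  [given at root]
2. n1.mk = 11  [S.off * -1 + 21]
3. n1.cnt = 22  [S.off + 12]
4. n2.env = false  [terminal]
5. n3.live = "rz"  ["rz"]
6. n3.lab = true  [c.env == false]
7. n3.fin = -2  [D.cnt - 24]
8. n4.off = 30  [30]
9. n5.depth = 8  [terminal]
10. n6.ok = 18  [terminal]
11. n7.depth = 27  [terminal]
12. n4.hot = 24  [S.off * -2 + 84]
13. n8.live = "rzz"  [A₀.live ++ "z"]
14. n8.lab = false  [not A₀.lab]
15. n8.fin = 28  [28]
16. n9.env = true  [terminal]
17. n8.idx = 21  [len(A.live) + 18]
18. n10.mk = 26  [S.hot + A₁.idx - 19]
19. n10.cnt = 18  [A₀.fin + A₁.idx - 1]
20. n11.env = false  [terminal]
21. n12.depth = 21  [terminal]
22. n13.live = 2  [terminal]
23. n10.off = "mu"  ["mu"]
24. n10.lim = 28  [e.depth * 3 - 35]
25. n3.idx = 23  [A₁.idx + 2]
26. n1.off = "mu"  ["mu"]
27. n1.lim = 30  [D.cnt + A.idx - 15]
28. n14.live = 12  [terminal]
29. n15.live = "xr"  ["xr"]
30. n15.lab = true  [D.lim > 29]
31. n15.fin = 12  [h.live * 2 - 12]
32. n16.off = -1  [len(A.live) - 3]
33. n17.ok = 22  [S₀.off * -2 + 20]
34. n18.ok = -3  [terminal]
35. n19.ok = 5  [terminal]
36. n17.lim = false  [C.ok > 22]
37. n20.fin = 13  [terminal]
38. n21.off = 11  [f.fin - 2]
39. n22.live = -5  [terminal]
40. n21.hot = 0  [h.live + 5]
41. n16.hot = -4  [S₀.off + f.fin - 16]
42. n15.idx = -3  [A.fin - 15]
43. n0.hot = 24  [S.off * 2 + 4]

30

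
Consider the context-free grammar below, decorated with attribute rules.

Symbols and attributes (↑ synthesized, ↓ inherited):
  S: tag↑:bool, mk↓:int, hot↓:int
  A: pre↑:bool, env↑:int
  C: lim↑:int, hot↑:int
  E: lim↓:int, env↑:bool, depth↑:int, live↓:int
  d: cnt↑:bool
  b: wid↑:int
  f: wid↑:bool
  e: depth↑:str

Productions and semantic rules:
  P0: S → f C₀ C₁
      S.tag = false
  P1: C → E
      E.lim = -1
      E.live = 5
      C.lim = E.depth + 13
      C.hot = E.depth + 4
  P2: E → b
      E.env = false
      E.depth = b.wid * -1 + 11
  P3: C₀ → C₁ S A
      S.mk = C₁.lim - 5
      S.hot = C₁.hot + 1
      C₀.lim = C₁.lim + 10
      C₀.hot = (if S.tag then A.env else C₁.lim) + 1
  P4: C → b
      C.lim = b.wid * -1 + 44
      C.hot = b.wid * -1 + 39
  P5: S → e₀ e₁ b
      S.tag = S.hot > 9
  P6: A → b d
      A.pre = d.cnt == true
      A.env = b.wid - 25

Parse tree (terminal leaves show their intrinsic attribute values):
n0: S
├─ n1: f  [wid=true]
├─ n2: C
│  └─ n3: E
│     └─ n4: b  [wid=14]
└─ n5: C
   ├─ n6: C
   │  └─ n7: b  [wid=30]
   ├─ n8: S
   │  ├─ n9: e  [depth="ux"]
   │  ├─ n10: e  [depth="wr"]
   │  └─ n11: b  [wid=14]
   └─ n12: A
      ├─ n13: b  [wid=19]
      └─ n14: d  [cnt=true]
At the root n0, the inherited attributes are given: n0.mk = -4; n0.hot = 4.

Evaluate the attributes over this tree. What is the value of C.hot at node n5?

-5

1. n0.mk = -4  [given at root]
2. n0.hot = 4  [given at root]
3. n1.wid = true  [terminal]
4. n3.lim = -1  [-1]
5. n3.live = 5  [5]
6. n4.wid = 14  [terminal]
7. n3.env = false  [false]
8. n3.depth = -3  [b.wid * -1 + 11]
9. n2.lim = 10  [E.depth + 13]
10. n2.hot = 1  [E.depth + 4]
11. n7.wid = 30  [terminal]
12. n6.lim = 14  [b.wid * -1 + 44]
13. n6.hot = 9  [b.wid * -1 + 39]
14. n8.mk = 9  [C₁.lim - 5]
15. n8.hot = 10  [C₁.hot + 1]
16. n9.depth = "ux"  [terminal]
17. n10.depth = "wr"  [terminal]
18. n11.wid = 14  [terminal]
19. n8.tag = true  [S.hot > 9]
20. n13.wid = 19  [terminal]
21. n14.cnt = true  [terminal]
22. n12.pre = true  [d.cnt == true]
23. n12.env = -6  [b.wid - 25]
24. n5.lim = 24  [C₁.lim + 10]
25. n5.hot = -5  [(if S.tag then A.env else C₁.lim) + 1]
26. n0.tag = false  [false]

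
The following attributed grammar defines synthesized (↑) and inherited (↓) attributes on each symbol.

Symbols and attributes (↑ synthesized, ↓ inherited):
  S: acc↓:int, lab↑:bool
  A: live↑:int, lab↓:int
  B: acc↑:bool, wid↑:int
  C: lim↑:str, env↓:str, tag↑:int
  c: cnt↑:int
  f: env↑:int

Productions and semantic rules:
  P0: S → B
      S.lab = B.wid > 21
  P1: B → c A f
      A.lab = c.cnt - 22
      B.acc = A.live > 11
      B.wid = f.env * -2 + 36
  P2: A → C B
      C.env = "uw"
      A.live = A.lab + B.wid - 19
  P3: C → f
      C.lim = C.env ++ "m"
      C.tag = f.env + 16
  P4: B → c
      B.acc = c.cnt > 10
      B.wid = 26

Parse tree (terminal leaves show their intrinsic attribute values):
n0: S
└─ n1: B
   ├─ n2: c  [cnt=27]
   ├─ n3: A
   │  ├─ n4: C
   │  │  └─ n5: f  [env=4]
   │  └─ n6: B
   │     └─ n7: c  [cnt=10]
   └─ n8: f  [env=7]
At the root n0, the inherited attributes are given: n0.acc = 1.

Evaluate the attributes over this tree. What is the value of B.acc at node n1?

1. n0.acc = 1  [given at root]
2. n2.cnt = 27  [terminal]
3. n3.lab = 5  [c.cnt - 22]
4. n4.env = "uw"  ["uw"]
5. n5.env = 4  [terminal]
6. n4.lim = "uwm"  [C.env ++ "m"]
7. n4.tag = 20  [f.env + 16]
8. n7.cnt = 10  [terminal]
9. n6.acc = false  [c.cnt > 10]
10. n6.wid = 26  [26]
11. n3.live = 12  [A.lab + B.wid - 19]
12. n8.env = 7  [terminal]
13. n1.acc = true  [A.live > 11]
14. n1.wid = 22  [f.env * -2 + 36]
15. n0.lab = true  [B.wid > 21]

true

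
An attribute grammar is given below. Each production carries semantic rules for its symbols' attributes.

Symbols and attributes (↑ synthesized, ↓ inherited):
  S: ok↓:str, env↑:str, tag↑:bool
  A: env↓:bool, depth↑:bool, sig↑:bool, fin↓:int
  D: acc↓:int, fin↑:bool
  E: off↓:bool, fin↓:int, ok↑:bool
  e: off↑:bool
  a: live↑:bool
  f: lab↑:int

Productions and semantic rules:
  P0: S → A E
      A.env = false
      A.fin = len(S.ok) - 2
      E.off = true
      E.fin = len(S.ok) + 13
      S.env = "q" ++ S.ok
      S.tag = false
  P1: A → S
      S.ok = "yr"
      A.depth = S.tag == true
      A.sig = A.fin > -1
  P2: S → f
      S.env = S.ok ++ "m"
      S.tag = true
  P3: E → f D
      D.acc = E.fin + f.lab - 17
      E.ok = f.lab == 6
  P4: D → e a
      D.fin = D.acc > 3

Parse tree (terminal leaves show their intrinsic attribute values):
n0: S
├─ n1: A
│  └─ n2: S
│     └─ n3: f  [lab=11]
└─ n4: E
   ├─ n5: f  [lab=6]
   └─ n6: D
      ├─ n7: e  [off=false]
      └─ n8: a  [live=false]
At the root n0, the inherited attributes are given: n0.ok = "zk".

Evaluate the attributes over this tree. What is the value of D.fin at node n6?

1. n0.ok = "zk"  [given at root]
2. n1.env = false  [false]
3. n1.fin = 0  [len(S.ok) - 2]
4. n2.ok = "yr"  ["yr"]
5. n3.lab = 11  [terminal]
6. n2.env = "yrm"  [S.ok ++ "m"]
7. n2.tag = true  [true]
8. n1.depth = true  [S.tag == true]
9. n1.sig = true  [A.fin > -1]
10. n4.off = true  [true]
11. n4.fin = 15  [len(S.ok) + 13]
12. n5.lab = 6  [terminal]
13. n6.acc = 4  [E.fin + f.lab - 17]
14. n7.off = false  [terminal]
15. n8.live = false  [terminal]
16. n6.fin = true  [D.acc > 3]
17. n4.ok = true  [f.lab == 6]
18. n0.env = "qzk"  ["q" ++ S.ok]
19. n0.tag = false  [false]

true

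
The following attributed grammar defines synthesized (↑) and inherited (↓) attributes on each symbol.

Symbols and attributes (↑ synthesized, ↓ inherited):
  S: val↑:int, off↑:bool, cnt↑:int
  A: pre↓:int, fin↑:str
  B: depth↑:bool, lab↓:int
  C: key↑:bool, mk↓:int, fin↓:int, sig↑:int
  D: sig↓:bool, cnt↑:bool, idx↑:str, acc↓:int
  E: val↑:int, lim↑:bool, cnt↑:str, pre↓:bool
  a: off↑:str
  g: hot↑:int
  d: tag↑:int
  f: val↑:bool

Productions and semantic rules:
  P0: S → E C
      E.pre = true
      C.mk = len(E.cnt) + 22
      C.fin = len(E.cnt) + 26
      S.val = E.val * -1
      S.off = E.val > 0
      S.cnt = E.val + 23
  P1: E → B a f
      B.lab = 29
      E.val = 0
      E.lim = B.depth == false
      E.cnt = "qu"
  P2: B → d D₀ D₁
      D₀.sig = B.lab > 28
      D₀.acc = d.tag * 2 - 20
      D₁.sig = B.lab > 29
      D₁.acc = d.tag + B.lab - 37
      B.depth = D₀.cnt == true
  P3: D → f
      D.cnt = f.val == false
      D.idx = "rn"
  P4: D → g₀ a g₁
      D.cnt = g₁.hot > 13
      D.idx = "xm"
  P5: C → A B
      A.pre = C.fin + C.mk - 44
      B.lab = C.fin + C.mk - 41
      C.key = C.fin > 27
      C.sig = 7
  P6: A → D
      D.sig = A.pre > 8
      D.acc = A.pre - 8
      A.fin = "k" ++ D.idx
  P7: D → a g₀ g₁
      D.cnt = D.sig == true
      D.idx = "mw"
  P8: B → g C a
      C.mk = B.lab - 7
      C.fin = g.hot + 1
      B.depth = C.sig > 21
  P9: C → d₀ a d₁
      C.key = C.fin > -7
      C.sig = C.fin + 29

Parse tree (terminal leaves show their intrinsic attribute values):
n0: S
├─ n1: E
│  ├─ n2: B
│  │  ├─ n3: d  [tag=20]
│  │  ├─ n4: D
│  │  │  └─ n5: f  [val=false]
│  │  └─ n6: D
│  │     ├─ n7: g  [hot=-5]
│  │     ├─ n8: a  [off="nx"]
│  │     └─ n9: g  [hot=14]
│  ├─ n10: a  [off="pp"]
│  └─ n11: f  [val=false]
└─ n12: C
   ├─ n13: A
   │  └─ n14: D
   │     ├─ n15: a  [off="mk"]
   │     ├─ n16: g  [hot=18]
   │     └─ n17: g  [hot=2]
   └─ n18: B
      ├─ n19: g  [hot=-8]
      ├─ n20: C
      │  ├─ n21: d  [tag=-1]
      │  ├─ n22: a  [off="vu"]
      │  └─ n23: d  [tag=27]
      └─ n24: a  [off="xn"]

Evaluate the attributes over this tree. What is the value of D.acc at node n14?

0

1. n1.pre = true  [true]
2. n2.lab = 29  [29]
3. n3.tag = 20  [terminal]
4. n4.sig = true  [B.lab > 28]
5. n4.acc = 20  [d.tag * 2 - 20]
6. n5.val = false  [terminal]
7. n4.cnt = true  [f.val == false]
8. n4.idx = "rn"  ["rn"]
9. n6.sig = false  [B.lab > 29]
10. n6.acc = 12  [d.tag + B.lab - 37]
11. n7.hot = -5  [terminal]
12. n8.off = "nx"  [terminal]
13. n9.hot = 14  [terminal]
14. n6.cnt = true  [g₁.hot > 13]
15. n6.idx = "xm"  ["xm"]
16. n2.depth = true  [D₀.cnt == true]
17. n10.off = "pp"  [terminal]
18. n11.val = false  [terminal]
19. n1.val = 0  [0]
20. n1.lim = false  [B.depth == false]
21. n1.cnt = "qu"  ["qu"]
22. n12.mk = 24  [len(E.cnt) + 22]
23. n12.fin = 28  [len(E.cnt) + 26]
24. n13.pre = 8  [C.fin + C.mk - 44]
25. n14.sig = false  [A.pre > 8]
26. n14.acc = 0  [A.pre - 8]
27. n15.off = "mk"  [terminal]
28. n16.hot = 18  [terminal]
29. n17.hot = 2  [terminal]
30. n14.cnt = false  [D.sig == true]
31. n14.idx = "mw"  ["mw"]
32. n13.fin = "kmw"  ["k" ++ D.idx]
33. n18.lab = 11  [C.fin + C.mk - 41]
34. n19.hot = -8  [terminal]
35. n20.mk = 4  [B.lab - 7]
36. n20.fin = -7  [g.hot + 1]
37. n21.tag = -1  [terminal]
38. n22.off = "vu"  [terminal]
39. n23.tag = 27  [terminal]
40. n20.key = false  [C.fin > -7]
41. n20.sig = 22  [C.fin + 29]
42. n24.off = "xn"  [terminal]
43. n18.depth = true  [C.sig > 21]
44. n12.key = true  [C.fin > 27]
45. n12.sig = 7  [7]
46. n0.val = 0  [E.val * -1]
47. n0.off = false  [E.val > 0]
48. n0.cnt = 23  [E.val + 23]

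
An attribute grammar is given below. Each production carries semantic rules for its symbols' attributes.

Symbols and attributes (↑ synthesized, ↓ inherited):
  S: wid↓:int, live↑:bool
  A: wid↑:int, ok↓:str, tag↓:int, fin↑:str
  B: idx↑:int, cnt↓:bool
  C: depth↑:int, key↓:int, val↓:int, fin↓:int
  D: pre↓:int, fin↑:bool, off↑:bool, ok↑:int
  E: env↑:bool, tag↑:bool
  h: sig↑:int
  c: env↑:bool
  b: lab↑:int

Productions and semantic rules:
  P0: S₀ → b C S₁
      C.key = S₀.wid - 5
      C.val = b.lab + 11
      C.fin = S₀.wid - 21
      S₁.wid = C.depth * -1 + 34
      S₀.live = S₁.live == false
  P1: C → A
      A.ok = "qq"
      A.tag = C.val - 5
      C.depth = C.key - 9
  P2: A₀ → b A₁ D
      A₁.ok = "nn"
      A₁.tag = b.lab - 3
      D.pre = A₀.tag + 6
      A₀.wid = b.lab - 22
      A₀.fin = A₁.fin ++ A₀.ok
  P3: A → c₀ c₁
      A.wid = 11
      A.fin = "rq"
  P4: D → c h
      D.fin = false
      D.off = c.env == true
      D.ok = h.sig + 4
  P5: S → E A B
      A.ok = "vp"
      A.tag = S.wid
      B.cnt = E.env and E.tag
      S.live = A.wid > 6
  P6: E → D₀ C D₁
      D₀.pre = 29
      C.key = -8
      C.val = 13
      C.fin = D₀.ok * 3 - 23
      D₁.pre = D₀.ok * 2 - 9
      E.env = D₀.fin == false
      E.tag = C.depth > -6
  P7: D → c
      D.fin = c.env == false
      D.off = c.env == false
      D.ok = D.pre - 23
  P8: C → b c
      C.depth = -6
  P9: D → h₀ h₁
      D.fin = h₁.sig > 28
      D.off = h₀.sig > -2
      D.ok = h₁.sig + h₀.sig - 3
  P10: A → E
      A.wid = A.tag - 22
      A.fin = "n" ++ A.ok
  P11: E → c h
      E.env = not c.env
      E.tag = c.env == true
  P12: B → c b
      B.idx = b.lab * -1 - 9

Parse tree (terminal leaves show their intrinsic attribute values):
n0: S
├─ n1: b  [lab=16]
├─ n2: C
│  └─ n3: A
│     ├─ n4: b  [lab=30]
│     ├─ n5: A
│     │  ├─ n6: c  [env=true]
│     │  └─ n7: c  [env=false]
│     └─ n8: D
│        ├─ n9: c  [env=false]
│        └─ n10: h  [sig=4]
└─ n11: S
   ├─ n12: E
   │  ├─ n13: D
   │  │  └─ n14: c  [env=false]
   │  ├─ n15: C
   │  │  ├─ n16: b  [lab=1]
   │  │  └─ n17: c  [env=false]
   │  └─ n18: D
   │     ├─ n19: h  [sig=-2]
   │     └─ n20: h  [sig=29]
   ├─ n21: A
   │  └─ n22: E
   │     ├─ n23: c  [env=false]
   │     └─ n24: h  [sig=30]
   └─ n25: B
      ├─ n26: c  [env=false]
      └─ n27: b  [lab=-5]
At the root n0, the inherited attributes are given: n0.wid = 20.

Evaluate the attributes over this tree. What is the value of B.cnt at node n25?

1. n0.wid = 20  [given at root]
2. n1.lab = 16  [terminal]
3. n2.key = 15  [S₀.wid - 5]
4. n2.val = 27  [b.lab + 11]
5. n2.fin = -1  [S₀.wid - 21]
6. n3.ok = "qq"  ["qq"]
7. n3.tag = 22  [C.val - 5]
8. n4.lab = 30  [terminal]
9. n5.ok = "nn"  ["nn"]
10. n5.tag = 27  [b.lab - 3]
11. n6.env = true  [terminal]
12. n7.env = false  [terminal]
13. n5.wid = 11  [11]
14. n5.fin = "rq"  ["rq"]
15. n8.pre = 28  [A₀.tag + 6]
16. n9.env = false  [terminal]
17. n10.sig = 4  [terminal]
18. n8.fin = false  [false]
19. n8.off = false  [c.env == true]
20. n8.ok = 8  [h.sig + 4]
21. n3.wid = 8  [b.lab - 22]
22. n3.fin = "rqqq"  [A₁.fin ++ A₀.ok]
23. n2.depth = 6  [C.key - 9]
24. n11.wid = 28  [C.depth * -1 + 34]
25. n13.pre = 29  [29]
26. n14.env = false  [terminal]
27. n13.fin = true  [c.env == false]
28. n13.off = true  [c.env == false]
29. n13.ok = 6  [D.pre - 23]
30. n15.key = -8  [-8]
31. n15.val = 13  [13]
32. n15.fin = -5  [D₀.ok * 3 - 23]
33. n16.lab = 1  [terminal]
34. n17.env = false  [terminal]
35. n15.depth = -6  [-6]
36. n18.pre = 3  [D₀.ok * 2 - 9]
37. n19.sig = -2  [terminal]
38. n20.sig = 29  [terminal]
39. n18.fin = true  [h₁.sig > 28]
40. n18.off = false  [h₀.sig > -2]
41. n18.ok = 24  [h₁.sig + h₀.sig - 3]
42. n12.env = false  [D₀.fin == false]
43. n12.tag = false  [C.depth > -6]
44. n21.ok = "vp"  ["vp"]
45. n21.tag = 28  [S.wid]
46. n23.env = false  [terminal]
47. n24.sig = 30  [terminal]
48. n22.env = true  [not c.env]
49. n22.tag = false  [c.env == true]
50. n21.wid = 6  [A.tag - 22]
51. n21.fin = "nvp"  ["n" ++ A.ok]
52. n25.cnt = false  [E.env and E.tag]
53. n26.env = false  [terminal]
54. n27.lab = -5  [terminal]
55. n25.idx = -4  [b.lab * -1 - 9]
56. n11.live = false  [A.wid > 6]
57. n0.live = true  [S₁.live == false]

false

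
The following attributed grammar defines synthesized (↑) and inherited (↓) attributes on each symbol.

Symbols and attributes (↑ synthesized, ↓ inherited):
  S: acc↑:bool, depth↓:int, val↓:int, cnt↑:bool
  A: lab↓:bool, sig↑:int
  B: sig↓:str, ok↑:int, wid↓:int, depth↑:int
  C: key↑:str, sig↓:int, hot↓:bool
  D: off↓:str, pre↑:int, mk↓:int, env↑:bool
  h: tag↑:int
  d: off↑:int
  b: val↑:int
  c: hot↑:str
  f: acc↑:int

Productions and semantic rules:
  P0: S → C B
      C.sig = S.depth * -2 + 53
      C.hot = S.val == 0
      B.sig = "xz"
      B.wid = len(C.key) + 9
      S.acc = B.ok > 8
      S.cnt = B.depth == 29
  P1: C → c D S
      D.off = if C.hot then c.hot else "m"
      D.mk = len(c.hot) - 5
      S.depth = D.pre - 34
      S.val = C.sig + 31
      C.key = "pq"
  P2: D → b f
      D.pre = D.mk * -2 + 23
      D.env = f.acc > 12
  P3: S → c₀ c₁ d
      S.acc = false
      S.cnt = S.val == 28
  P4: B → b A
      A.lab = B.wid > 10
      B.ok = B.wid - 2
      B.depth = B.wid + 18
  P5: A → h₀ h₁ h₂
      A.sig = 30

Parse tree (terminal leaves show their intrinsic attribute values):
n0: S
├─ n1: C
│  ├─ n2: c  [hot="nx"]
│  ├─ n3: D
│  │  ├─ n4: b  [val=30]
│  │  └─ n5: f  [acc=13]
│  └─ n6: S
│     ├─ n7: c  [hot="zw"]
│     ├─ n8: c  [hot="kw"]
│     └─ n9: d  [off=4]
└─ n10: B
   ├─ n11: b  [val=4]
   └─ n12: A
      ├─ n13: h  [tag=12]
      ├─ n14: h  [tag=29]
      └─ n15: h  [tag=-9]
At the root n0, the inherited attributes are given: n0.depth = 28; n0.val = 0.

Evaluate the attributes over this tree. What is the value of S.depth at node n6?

1. n0.depth = 28  [given at root]
2. n0.val = 0  [given at root]
3. n1.sig = -3  [S.depth * -2 + 53]
4. n1.hot = true  [S.val == 0]
5. n2.hot = "nx"  [terminal]
6. n3.off = "nx"  [if C.hot then c.hot else "m"]
7. n3.mk = -3  [len(c.hot) - 5]
8. n4.val = 30  [terminal]
9. n5.acc = 13  [terminal]
10. n3.pre = 29  [D.mk * -2 + 23]
11. n3.env = true  [f.acc > 12]
12. n6.depth = -5  [D.pre - 34]
13. n6.val = 28  [C.sig + 31]
14. n7.hot = "zw"  [terminal]
15. n8.hot = "kw"  [terminal]
16. n9.off = 4  [terminal]
17. n6.acc = false  [false]
18. n6.cnt = true  [S.val == 28]
19. n1.key = "pq"  ["pq"]
20. n10.sig = "xz"  ["xz"]
21. n10.wid = 11  [len(C.key) + 9]
22. n11.val = 4  [terminal]
23. n12.lab = true  [B.wid > 10]
24. n13.tag = 12  [terminal]
25. n14.tag = 29  [terminal]
26. n15.tag = -9  [terminal]
27. n12.sig = 30  [30]
28. n10.ok = 9  [B.wid - 2]
29. n10.depth = 29  [B.wid + 18]
30. n0.acc = true  [B.ok > 8]
31. n0.cnt = true  [B.depth == 29]

-5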